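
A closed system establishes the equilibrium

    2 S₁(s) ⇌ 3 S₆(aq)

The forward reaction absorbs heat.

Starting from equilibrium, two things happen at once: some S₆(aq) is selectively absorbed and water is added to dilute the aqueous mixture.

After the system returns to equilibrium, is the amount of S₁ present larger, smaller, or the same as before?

decreases

Removing S₆ (aq), a product, drives the reaction to the right.
Dilution lowers every aqueous concentration by the same factor. Δn_aq = 3 − 0 = +3, so the system shifts toward the side with more dissolved moles — to the right.
The net shift is to the right. S₁ is a reactant, so its amount decreases.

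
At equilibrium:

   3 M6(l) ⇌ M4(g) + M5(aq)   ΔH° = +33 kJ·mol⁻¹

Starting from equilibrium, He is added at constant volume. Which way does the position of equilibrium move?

At constant volume, adding an inert gas leaves every reacting species' partial pressure unchanged, so Q is unchanged — no shift from this change.

no shift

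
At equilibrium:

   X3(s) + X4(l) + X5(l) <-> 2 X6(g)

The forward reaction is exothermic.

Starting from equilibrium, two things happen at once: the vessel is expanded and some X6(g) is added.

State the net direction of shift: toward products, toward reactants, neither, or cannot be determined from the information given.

Gas moles: reactants 0, products 2 (Δn_gas = +2). Expansion shifts the system toward the side with more moles of gas — to the right.
Adding X6 (g), a product, drives the reaction to the left.
The individual effects push in opposite directions; without quantitative information the net direction cannot be determined.

cannot be determined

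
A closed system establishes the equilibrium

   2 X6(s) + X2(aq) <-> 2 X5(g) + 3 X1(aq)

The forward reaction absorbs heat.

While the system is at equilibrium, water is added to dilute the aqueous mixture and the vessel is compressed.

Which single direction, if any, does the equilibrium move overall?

cannot be determined

Dilution lowers every aqueous concentration by the same factor. Δn_aq = 3 − 1 = +2, so the system shifts toward the side with more dissolved moles — to the right.
Gas moles: reactants 0, products 2 (Δn_gas = +2). Compression shifts the system toward the side with fewer moles of gas — to the left.
The individual effects push in opposite directions; without quantitative information the net direction cannot be determined.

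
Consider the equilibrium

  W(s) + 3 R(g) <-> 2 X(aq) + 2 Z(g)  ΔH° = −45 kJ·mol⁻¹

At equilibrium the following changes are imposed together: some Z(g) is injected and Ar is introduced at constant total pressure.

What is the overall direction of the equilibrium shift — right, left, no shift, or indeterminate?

Adding Z (g), a product, drives the reaction to the left.
Adding inert gas at constant total pressure expands the volume and lowers every reacting partial pressure. With Δn_gas = 2 − 3 = -1, Q moves away from K toward the side with fewer gas moles, so the system shifts toward the side with more gas moles — to the left.
All effects act in the same direction — net shift to the left.

left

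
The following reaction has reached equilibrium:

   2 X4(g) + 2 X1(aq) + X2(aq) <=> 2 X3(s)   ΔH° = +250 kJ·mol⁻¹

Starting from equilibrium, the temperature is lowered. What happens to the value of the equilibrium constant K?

decreases

K depends on temperature via the van 't Hoff relation. The forward reaction is endothermic, so lowering T decreases K.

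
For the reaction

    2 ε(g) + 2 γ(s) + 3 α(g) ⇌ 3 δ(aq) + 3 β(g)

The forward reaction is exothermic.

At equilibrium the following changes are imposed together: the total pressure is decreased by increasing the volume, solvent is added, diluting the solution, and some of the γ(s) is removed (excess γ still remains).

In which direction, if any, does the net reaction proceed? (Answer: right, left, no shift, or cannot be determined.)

Gas moles: reactants 5, products 3 (Δn_gas = -2). Expansion shifts the system toward the side with more moles of gas — to the left.
Dilution lowers every aqueous concentration by the same factor. Δn_aq = 3 − 0 = +3, so the system shifts toward the side with more dissolved moles — to the right.
γ is a pure solid; its activity is 1 regardless of amount, so Q is unaffected — no shift from this change.
The individual effects push in opposite directions; without quantitative information the net direction cannot be determined.

cannot be determined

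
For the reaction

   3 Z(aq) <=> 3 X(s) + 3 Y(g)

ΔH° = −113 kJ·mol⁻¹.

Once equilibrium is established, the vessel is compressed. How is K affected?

unchanged

The equilibrium constant depends only on temperature. This perturbation may move the position of equilibrium, but since T is unchanged, K itself is unchanged.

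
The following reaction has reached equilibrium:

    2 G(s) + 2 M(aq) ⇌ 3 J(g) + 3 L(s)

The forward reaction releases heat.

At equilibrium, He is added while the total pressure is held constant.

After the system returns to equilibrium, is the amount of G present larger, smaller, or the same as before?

Adding inert gas at constant total pressure expands the volume and lowers every reacting partial pressure. With Δn_gas = 3 − 0 = +3, Q moves away from K toward the side with fewer gas moles, so the system shifts toward the side with more gas moles — to the right.
The net shift is to the right. G is a reactant, so its amount decreases.

decreases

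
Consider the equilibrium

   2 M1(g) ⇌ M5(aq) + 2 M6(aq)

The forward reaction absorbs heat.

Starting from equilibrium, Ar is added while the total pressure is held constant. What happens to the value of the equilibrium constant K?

The equilibrium constant depends only on temperature. This perturbation may move the position of equilibrium, but since T is unchanged, K itself is unchanged.

unchanged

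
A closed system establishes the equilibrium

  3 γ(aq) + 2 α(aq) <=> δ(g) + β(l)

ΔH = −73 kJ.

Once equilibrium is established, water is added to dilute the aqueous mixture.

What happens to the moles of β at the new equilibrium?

decreases

Dilution lowers every aqueous concentration by the same factor. Δn_aq = 0 − 5 = -5, so the system shifts toward the side with more dissolved moles — to the left.
The net shift is to the left. β is a product, so its amount decreases.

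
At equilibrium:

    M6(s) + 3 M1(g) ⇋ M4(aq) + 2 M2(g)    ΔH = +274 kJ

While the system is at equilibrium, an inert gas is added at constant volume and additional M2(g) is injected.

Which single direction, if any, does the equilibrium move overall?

left

At constant volume, adding an inert gas leaves every reacting species' partial pressure unchanged, so Q is unchanged — no shift from this change.
Adding M2 (g), a product, drives the reaction to the left.
Only the nonzero effect(s) matter; the net shift is to the left.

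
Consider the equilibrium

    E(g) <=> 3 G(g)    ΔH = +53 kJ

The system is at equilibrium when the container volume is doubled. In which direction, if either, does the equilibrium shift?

Gas moles: reactants 1, products 3 (Δn_gas = +2). Expansion shifts the system toward the side with more moles of gas — to the right.

right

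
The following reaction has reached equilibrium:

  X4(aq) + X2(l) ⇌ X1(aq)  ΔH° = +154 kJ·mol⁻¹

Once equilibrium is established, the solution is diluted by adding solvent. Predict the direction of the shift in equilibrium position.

Dilution scales every aqueous concentration by the same factor. Δn_aq = 1 − 1 = 0, so Q is unchanged — no shift.

no shift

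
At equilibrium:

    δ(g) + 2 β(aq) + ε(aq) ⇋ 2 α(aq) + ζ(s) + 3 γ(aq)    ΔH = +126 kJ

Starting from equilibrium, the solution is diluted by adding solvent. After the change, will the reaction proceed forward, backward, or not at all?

right

Dilution lowers every aqueous concentration by the same factor. Δn_aq = 5 − 3 = +2, so the system shifts toward the side with more dissolved moles — to the right.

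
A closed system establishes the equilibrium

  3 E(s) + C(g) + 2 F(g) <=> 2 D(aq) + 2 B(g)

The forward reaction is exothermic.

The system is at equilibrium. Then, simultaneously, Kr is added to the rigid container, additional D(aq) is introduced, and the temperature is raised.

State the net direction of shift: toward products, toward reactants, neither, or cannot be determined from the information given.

left

At constant volume, adding an inert gas leaves every reacting species' partial pressure unchanged, so Q is unchanged — no shift from this change.
Adding D (aq), a product, drives the reaction to the left.
The forward reaction is exothermic. Raising T favours the endothermic direction — shift to the left.
Only the nonzero effect(s) matter; the net shift is to the left.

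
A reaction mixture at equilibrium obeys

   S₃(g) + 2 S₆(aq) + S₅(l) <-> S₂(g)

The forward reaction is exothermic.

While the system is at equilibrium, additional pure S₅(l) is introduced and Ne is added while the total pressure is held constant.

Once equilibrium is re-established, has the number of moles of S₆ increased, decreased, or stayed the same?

unchanged

S₅ is a pure liquid; its activity is 1 regardless of amount, so Q is unaffected — no shift from this change.
Adding inert gas at constant total pressure expands the volume, scaling every reacting partial pressure by the same factor. Δn_gas = 1 − 1 = 0, so Q is unchanged — no shift.
No net shift occurs, so the amount of S₆ is unchanged.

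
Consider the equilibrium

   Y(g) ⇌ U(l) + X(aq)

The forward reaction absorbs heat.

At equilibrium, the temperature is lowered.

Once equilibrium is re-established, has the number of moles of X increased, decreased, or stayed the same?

The forward reaction is endothermic. Lowering T favours the exothermic direction — shift to the left.
The net shift is to the left. X is a product, so its amount decreases.

decreases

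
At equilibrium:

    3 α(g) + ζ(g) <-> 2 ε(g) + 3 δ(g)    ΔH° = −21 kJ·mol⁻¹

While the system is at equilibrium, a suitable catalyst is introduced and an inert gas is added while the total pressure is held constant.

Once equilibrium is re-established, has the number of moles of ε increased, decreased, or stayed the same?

increases

A catalyst speeds both forward and reverse rates equally; it changes neither Q nor K — no shift from this change.
Adding inert gas at constant total pressure expands the volume and lowers every reacting partial pressure. With Δn_gas = 5 − 4 = +1, Q moves away from K toward the side with fewer gas moles, so the system shifts toward the side with more gas moles — to the right.
The net shift is to the right. ε is a product, so its amount increases.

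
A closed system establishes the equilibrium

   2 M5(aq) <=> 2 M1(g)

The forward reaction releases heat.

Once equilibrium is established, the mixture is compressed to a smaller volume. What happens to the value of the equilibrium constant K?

unchanged

The equilibrium constant depends only on temperature. This perturbation may move the position of equilibrium, but since T is unchanged, K itself is unchanged.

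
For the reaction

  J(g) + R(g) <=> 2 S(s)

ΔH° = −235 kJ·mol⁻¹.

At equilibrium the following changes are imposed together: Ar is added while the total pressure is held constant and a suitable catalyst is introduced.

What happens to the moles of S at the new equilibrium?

Adding inert gas at constant total pressure expands the volume and lowers every reacting partial pressure. With Δn_gas = 0 − 2 = -2, Q moves away from K toward the side with fewer gas moles, so the system shifts toward the side with more gas moles — to the left.
A catalyst speeds both forward and reverse rates equally; it changes neither Q nor K — no shift from this change.
The net shift is to the left. S is a product, so its amount decreases.

decreases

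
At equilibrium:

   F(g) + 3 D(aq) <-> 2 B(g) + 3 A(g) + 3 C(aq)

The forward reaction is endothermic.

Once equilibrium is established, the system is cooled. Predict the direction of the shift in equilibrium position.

left

The forward reaction is endothermic. Lowering T favours the exothermic direction — shift to the left.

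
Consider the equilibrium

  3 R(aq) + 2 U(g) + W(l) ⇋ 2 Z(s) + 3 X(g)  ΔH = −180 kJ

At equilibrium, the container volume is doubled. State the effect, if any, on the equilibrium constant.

The equilibrium constant depends only on temperature. This perturbation may move the position of equilibrium, but since T is unchanged, K itself is unchanged.

unchanged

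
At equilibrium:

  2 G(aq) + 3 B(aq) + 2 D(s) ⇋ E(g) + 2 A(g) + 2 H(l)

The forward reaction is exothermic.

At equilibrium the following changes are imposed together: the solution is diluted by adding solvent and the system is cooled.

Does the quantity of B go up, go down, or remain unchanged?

Dilution lowers every aqueous concentration by the same factor. Δn_aq = 0 − 5 = -5, so the system shifts toward the side with more dissolved moles — to the left.
The forward reaction is exothermic. Lowering T favours the exothermic direction — shift to the right.
The two effects oppose each other, so the net shift — and hence the change in B — cannot be determined from the given information.

cannot be determined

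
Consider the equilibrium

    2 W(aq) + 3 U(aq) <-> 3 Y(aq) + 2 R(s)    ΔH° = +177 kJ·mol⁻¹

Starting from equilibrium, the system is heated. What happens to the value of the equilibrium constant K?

K depends on temperature via the van 't Hoff relation. The forward reaction is endothermic, so raising T increases K.

increases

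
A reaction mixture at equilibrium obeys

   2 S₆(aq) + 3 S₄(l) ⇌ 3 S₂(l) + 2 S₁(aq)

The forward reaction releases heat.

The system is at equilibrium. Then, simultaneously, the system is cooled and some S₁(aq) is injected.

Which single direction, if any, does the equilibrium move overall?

cannot be determined

The forward reaction is exothermic. Lowering T favours the exothermic direction — shift to the right.
Adding S₁ (aq), a product, drives the reaction to the left.
The individual effects push in opposite directions; without quantitative information the net direction cannot be determined.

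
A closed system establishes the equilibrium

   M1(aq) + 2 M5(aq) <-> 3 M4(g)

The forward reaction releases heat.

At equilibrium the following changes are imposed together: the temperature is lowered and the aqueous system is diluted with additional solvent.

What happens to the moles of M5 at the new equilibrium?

cannot be determined

The forward reaction is exothermic. Lowering T favours the exothermic direction — shift to the right.
Dilution lowers every aqueous concentration by the same factor. Δn_aq = 0 − 3 = -3, so the system shifts toward the side with more dissolved moles — to the left.
The two effects oppose each other, so the net shift — and hence the change in M5 — cannot be determined from the given information.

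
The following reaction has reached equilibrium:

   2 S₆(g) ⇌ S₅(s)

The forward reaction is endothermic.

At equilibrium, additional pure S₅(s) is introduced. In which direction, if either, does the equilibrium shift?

S₅ is a pure solid; its activity is 1 regardless of amount, so Q is unaffected — no shift from this change.

no shift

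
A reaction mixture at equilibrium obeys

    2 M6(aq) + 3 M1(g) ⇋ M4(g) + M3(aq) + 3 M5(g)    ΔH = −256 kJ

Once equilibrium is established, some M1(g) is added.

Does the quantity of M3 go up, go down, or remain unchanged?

increases

Adding M1 (g), a reactant, drives the reaction to the right.
The net shift is to the right. M3 is a product, so its amount increases.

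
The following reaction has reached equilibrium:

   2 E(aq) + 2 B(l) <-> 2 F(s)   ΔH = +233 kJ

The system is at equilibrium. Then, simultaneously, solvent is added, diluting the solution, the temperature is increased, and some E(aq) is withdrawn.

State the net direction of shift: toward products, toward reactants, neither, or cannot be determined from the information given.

Dilution lowers every aqueous concentration by the same factor. Δn_aq = 0 − 2 = -2, so the system shifts toward the side with more dissolved moles — to the left.
The forward reaction is endothermic. Raising T favours the endothermic direction — shift to the right.
Removing E (aq), a reactant, drives the reaction to the left.
The individual effects push in opposite directions; without quantitative information the net direction cannot be determined.

cannot be determined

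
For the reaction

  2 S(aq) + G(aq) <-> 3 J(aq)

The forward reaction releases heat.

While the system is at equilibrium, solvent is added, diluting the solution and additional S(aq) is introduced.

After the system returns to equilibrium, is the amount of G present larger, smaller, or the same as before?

Dilution scales every aqueous concentration by the same factor. Δn_aq = 3 − 3 = 0, so Q is unchanged — no shift.
Adding S (aq), a reactant, drives the reaction to the right.
The net shift is to the right. G is a reactant, so its amount decreases.

decreases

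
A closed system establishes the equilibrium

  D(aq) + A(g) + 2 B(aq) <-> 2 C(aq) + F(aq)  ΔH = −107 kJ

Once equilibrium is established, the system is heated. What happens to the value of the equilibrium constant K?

K depends on temperature via the van 't Hoff relation. The forward reaction is exothermic, so raising T decreases K.

decreases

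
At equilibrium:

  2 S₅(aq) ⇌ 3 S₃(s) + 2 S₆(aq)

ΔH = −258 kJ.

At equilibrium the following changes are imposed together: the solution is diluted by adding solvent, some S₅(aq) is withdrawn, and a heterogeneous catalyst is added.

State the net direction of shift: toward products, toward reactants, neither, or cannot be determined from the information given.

Dilution scales every aqueous concentration by the same factor. Δn_aq = 2 − 2 = 0, so Q is unchanged — no shift.
Removing S₅ (aq), a reactant, drives the reaction to the left.
A catalyst speeds both forward and reverse rates equally; it changes neither Q nor K — no shift from this change.
Only the nonzero effect(s) matter; the net shift is to the left.

left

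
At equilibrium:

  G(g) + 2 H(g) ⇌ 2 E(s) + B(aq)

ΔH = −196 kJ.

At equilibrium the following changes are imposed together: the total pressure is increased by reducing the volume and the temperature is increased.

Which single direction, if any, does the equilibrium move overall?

Gas moles: reactants 3, products 0 (Δn_gas = -3). Compression shifts the system toward the side with fewer moles of gas — to the right.
The forward reaction is exothermic. Raising T favours the endothermic direction — shift to the left.
The individual effects push in opposite directions; without quantitative information the net direction cannot be determined.

cannot be determined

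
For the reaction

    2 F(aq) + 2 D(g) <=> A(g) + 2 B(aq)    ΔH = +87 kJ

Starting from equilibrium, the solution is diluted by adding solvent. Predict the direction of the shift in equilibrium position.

no shift

Dilution scales every aqueous concentration by the same factor. Δn_aq = 2 − 2 = 0, so Q is unchanged — no shift.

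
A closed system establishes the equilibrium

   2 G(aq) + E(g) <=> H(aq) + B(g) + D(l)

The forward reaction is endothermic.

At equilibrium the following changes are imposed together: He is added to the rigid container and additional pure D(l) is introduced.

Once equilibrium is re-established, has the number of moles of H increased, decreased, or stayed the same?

unchanged

At constant volume, adding an inert gas leaves every reacting species' partial pressure unchanged, so Q is unchanged — no shift from this change.
D is a pure liquid; its activity is 1 regardless of amount, so Q is unaffected — no shift from this change.
No net shift occurs, so the amount of H is unchanged.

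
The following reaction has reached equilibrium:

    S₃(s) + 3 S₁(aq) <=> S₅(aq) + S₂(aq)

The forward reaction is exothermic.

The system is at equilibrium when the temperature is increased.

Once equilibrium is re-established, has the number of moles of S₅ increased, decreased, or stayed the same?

The forward reaction is exothermic. Raising T favours the endothermic direction — shift to the left.
The net shift is to the left. S₅ is a product, so its amount decreases.

decreases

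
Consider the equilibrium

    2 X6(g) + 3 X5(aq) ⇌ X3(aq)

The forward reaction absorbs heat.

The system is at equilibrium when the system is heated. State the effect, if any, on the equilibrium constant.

increases

K depends on temperature via the van 't Hoff relation. The forward reaction is endothermic, so raising T increases K.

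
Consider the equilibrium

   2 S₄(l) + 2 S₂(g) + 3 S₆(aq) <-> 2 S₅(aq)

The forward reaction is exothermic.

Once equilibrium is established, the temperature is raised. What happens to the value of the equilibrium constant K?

decreases

K depends on temperature via the van 't Hoff relation. The forward reaction is exothermic, so raising T decreases K.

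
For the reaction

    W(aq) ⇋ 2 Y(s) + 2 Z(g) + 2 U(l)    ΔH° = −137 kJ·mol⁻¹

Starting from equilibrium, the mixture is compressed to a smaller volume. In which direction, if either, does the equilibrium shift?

left

Gas moles: reactants 0, products 2 (Δn_gas = +2). Compression shifts the system toward the side with fewer moles of gas — to the left.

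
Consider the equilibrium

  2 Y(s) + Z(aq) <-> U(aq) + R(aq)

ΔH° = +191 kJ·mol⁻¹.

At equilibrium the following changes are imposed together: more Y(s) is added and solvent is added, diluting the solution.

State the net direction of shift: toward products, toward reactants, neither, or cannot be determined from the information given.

right

Y is a pure solid; its activity is 1 regardless of amount, so Q is unaffected — no shift from this change.
Dilution lowers every aqueous concentration by the same factor. Δn_aq = 2 − 1 = +1, so the system shifts toward the side with more dissolved moles — to the right.
Only the nonzero effect(s) matter; the net shift is to the right.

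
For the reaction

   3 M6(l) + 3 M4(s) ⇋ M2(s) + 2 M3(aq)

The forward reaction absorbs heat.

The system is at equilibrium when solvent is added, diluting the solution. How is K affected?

The equilibrium constant depends only on temperature. This perturbation may move the position of equilibrium, but since T is unchanged, K itself is unchanged.

unchanged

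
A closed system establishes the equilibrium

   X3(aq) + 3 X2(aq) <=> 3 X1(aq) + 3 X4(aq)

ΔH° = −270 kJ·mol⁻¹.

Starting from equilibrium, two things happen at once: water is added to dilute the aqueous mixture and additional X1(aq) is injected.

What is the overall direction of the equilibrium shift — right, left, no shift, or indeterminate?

cannot be determined

Dilution lowers every aqueous concentration by the same factor. Δn_aq = 6 − 4 = +2, so the system shifts toward the side with more dissolved moles — to the right.
Adding X1 (aq), a product, drives the reaction to the left.
The individual effects push in opposite directions; without quantitative information the net direction cannot be determined.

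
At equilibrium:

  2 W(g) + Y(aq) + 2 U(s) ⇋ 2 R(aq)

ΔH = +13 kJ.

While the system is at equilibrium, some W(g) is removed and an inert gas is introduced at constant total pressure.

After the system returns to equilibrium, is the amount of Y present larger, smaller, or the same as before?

Removing W (g), a reactant, drives the reaction to the left.
Adding inert gas at constant total pressure expands the volume and lowers every reacting partial pressure. With Δn_gas = 0 − 2 = -2, Q moves away from K toward the side with fewer gas moles, so the system shifts toward the side with more gas moles — to the left.
The net shift is to the left. Y is a reactant, so its amount increases.

increases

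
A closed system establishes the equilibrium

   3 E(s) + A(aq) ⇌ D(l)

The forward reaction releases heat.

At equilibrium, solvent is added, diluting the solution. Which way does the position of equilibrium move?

left

Dilution lowers every aqueous concentration by the same factor. Δn_aq = 0 − 1 = -1, so the system shifts toward the side with more dissolved moles — to the left.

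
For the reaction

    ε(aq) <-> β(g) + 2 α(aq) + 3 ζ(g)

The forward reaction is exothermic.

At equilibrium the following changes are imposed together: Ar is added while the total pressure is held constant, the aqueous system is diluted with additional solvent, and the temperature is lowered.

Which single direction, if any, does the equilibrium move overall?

right

Adding inert gas at constant total pressure expands the volume and lowers every reacting partial pressure. With Δn_gas = 4 − 0 = +4, Q moves away from K toward the side with fewer gas moles, so the system shifts toward the side with more gas moles — to the right.
Dilution lowers every aqueous concentration by the same factor. Δn_aq = 2 − 1 = +1, so the system shifts toward the side with more dissolved moles — to the right.
The forward reaction is exothermic. Lowering T favours the exothermic direction — shift to the right.
All effects act in the same direction — net shift to the right.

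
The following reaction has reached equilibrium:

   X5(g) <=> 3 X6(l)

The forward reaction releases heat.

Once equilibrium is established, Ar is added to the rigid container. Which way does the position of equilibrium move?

no shift

At constant volume, adding an inert gas leaves every reacting species' partial pressure unchanged, so Q is unchanged — no shift from this change.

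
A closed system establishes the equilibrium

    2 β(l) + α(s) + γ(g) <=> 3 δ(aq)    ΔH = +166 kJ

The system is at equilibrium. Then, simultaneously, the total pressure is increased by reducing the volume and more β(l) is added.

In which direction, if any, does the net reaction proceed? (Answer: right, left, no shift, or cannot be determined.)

right

Gas moles: reactants 1, products 0 (Δn_gas = -1). Compression shifts the system toward the side with fewer moles of gas — to the right.
β is a pure liquid; its activity is 1 regardless of amount, so Q is unaffected — no shift from this change.
Only the nonzero effect(s) matter; the net shift is to the right.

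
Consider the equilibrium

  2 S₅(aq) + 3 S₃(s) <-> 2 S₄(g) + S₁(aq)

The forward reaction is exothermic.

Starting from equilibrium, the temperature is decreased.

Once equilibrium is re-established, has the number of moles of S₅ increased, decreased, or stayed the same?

The forward reaction is exothermic. Lowering T favours the exothermic direction — shift to the right.
The net shift is to the right. S₅ is a reactant, so its amount decreases.

decreases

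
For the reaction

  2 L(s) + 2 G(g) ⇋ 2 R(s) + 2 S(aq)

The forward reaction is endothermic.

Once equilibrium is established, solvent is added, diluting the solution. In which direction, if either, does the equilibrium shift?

right

Dilution lowers every aqueous concentration by the same factor. Δn_aq = 2 − 0 = +2, so the system shifts toward the side with more dissolved moles — to the right.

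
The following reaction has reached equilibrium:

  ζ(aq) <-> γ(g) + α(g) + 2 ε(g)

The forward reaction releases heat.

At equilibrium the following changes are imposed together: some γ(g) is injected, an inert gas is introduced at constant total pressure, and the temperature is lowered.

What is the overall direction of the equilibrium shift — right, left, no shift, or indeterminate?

Adding γ (g), a product, drives the reaction to the left.
Adding inert gas at constant total pressure expands the volume and lowers every reacting partial pressure. With Δn_gas = 4 − 0 = +4, Q moves away from K toward the side with fewer gas moles, so the system shifts toward the side with more gas moles — to the right.
The forward reaction is exothermic. Lowering T favours the exothermic direction — shift to the right.
The individual effects push in opposite directions; without quantitative information the net direction cannot be determined.

cannot be determined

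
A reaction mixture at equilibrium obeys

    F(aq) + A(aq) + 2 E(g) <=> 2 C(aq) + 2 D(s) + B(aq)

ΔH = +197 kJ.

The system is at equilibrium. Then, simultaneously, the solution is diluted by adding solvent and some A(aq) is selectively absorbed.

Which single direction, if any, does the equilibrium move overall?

cannot be determined

Dilution lowers every aqueous concentration by the same factor. Δn_aq = 3 − 2 = +1, so the system shifts toward the side with more dissolved moles — to the right.
Removing A (aq), a reactant, drives the reaction to the left.
The individual effects push in opposite directions; without quantitative information the net direction cannot be determined.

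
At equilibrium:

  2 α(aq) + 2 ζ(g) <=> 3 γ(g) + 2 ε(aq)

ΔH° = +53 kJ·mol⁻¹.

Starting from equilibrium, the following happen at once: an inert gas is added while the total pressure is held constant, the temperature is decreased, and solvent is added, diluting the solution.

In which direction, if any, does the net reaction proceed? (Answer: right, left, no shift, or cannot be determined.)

Adding inert gas at constant total pressure expands the volume and lowers every reacting partial pressure. With Δn_gas = 3 − 2 = +1, Q moves away from K toward the side with fewer gas moles, so the system shifts toward the side with more gas moles — to the right.
The forward reaction is endothermic. Lowering T favours the exothermic direction — shift to the left.
Dilution scales every aqueous concentration by the same factor. Δn_aq = 2 − 2 = 0, so Q is unchanged — no shift.
The individual effects push in opposite directions; without quantitative information the net direction cannot be determined.

cannot be determined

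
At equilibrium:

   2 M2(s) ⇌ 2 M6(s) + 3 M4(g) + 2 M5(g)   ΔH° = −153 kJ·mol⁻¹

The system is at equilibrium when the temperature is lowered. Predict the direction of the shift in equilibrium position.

The forward reaction is exothermic. Lowering T favours the exothermic direction — shift to the right.

right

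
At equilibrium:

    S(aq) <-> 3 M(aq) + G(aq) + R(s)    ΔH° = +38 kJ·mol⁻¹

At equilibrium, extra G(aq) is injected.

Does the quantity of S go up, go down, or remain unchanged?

increases

Adding G (aq), a product, drives the reaction to the left.
The net shift is to the left. S is a reactant, so its amount increases.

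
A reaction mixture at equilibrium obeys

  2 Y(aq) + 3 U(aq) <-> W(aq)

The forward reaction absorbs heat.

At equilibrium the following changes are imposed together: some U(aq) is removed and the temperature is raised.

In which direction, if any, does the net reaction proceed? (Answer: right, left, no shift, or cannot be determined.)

cannot be determined

Removing U (aq), a reactant, drives the reaction to the left.
The forward reaction is endothermic. Raising T favours the endothermic direction — shift to the right.
The individual effects push in opposite directions; without quantitative information the net direction cannot be determined.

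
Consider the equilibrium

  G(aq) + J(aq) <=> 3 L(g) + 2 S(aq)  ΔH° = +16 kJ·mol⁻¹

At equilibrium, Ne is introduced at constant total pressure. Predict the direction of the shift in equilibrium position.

Adding inert gas at constant total pressure expands the volume and lowers every reacting partial pressure. With Δn_gas = 3 − 0 = +3, Q moves away from K toward the side with fewer gas moles, so the system shifts toward the side with more gas moles — to the right.

right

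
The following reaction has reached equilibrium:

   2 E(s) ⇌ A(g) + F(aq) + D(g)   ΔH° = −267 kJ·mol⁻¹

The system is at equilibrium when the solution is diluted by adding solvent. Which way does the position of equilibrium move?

right

Dilution lowers every aqueous concentration by the same factor. Δn_aq = 1 − 0 = +1, so the system shifts toward the side with more dissolved moles — to the right.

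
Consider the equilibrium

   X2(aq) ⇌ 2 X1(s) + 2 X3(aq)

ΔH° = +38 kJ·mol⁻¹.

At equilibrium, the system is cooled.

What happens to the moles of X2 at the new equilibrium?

increases

The forward reaction is endothermic. Lowering T favours the exothermic direction — shift to the left.
The net shift is to the left. X2 is a reactant, so its amount increases.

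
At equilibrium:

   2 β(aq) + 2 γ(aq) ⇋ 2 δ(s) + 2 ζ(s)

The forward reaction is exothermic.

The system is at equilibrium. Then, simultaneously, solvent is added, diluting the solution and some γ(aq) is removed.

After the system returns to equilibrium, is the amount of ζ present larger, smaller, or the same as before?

Dilution lowers every aqueous concentration by the same factor. Δn_aq = 0 − 4 = -4, so the system shifts toward the side with more dissolved moles — to the left.
Removing γ (aq), a reactant, drives the reaction to the left.
The net shift is to the left. ζ is a product, so its amount decreases.

decreases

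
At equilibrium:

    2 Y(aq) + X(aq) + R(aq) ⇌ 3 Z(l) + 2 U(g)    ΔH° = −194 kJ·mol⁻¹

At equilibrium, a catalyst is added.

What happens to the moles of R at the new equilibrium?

A catalyst speeds both forward and reverse rates equally; it changes neither Q nor K — no shift from this change.
No net shift occurs, so the amount of R is unchanged.

unchanged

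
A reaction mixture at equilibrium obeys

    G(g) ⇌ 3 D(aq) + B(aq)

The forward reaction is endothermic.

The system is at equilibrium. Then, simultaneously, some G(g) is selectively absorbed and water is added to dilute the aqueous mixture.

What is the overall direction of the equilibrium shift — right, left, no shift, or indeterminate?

cannot be determined

Removing G (g), a reactant, drives the reaction to the left.
Dilution lowers every aqueous concentration by the same factor. Δn_aq = 4 − 0 = +4, so the system shifts toward the side with more dissolved moles — to the right.
The individual effects push in opposite directions; without quantitative information the net direction cannot be determined.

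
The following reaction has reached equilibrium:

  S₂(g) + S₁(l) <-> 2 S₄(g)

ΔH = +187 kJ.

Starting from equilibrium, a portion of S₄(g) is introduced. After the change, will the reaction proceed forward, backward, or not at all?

left

Adding S₄ (g), a product, drives the reaction to the left.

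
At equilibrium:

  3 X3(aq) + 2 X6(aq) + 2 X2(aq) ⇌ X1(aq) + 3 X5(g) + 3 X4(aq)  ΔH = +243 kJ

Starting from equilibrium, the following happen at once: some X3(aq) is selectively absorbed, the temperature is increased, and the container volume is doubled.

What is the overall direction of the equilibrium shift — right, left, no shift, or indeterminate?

cannot be determined

Removing X3 (aq), a reactant, drives the reaction to the left.
The forward reaction is endothermic. Raising T favours the endothermic direction — shift to the right.
Gas moles: reactants 0, products 3 (Δn_gas = +3). Expansion shifts the system toward the side with more moles of gas — to the right.
The individual effects push in opposite directions; without quantitative information the net direction cannot be determined.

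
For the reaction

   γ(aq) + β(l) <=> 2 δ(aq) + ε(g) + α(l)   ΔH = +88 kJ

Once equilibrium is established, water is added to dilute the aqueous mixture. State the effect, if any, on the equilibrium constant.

The equilibrium constant depends only on temperature. This perturbation may move the position of equilibrium, but since T is unchanged, K itself is unchanged.

unchanged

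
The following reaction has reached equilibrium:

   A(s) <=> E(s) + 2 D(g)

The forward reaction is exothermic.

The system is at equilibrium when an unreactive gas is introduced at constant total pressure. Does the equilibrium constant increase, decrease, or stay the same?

unchanged

The equilibrium constant depends only on temperature. This perturbation may move the position of equilibrium, but since T is unchanged, K itself is unchanged.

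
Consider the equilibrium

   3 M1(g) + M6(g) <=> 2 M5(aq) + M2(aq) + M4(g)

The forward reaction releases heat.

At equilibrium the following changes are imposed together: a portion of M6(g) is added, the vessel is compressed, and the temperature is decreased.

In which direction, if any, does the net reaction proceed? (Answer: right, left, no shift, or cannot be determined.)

Adding M6 (g), a reactant, drives the reaction to the right.
Gas moles: reactants 4, products 1 (Δn_gas = -3). Compression shifts the system toward the side with fewer moles of gas — to the right.
The forward reaction is exothermic. Lowering T favours the exothermic direction — shift to the right.
All effects act in the same direction — net shift to the right.

right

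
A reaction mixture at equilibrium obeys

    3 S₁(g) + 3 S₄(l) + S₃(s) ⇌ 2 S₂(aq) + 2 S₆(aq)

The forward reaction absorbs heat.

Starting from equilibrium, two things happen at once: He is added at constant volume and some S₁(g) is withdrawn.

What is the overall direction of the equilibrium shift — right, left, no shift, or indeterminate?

left

At constant volume, adding an inert gas leaves every reacting species' partial pressure unchanged, so Q is unchanged — no shift from this change.
Removing S₁ (g), a reactant, drives the reaction to the left.
Only the nonzero effect(s) matter; the net shift is to the left.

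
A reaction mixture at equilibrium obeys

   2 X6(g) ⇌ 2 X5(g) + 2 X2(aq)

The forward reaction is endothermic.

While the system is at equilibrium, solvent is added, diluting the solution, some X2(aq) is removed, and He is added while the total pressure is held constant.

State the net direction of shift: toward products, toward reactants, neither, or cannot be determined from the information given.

Dilution lowers every aqueous concentration by the same factor. Δn_aq = 2 − 0 = +2, so the system shifts toward the side with more dissolved moles — to the right.
Removing X2 (aq), a product, drives the reaction to the right.
Adding inert gas at constant total pressure expands the volume, scaling every reacting partial pressure by the same factor. Δn_gas = 2 − 2 = 0, so Q is unchanged — no shift.
Only the nonzero effect(s) matter; the net shift is to the right.

right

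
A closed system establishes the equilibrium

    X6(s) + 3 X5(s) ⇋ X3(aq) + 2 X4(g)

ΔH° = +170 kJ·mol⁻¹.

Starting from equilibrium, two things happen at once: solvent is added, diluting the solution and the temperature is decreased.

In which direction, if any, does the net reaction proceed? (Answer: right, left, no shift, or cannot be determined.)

Dilution lowers every aqueous concentration by the same factor. Δn_aq = 1 − 0 = +1, so the system shifts toward the side with more dissolved moles — to the right.
The forward reaction is endothermic. Lowering T favours the exothermic direction — shift to the left.
The individual effects push in opposite directions; without quantitative information the net direction cannot be determined.

cannot be determined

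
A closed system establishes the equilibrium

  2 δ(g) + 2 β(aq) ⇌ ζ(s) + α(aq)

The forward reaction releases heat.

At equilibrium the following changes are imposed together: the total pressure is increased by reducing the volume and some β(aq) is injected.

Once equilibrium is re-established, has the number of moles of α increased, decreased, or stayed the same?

increases

Gas moles: reactants 2, products 0 (Δn_gas = -2). Compression shifts the system toward the side with fewer moles of gas — to the right.
Adding β (aq), a reactant, drives the reaction to the right.
The net shift is to the right. α is a product, so its amount increases.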